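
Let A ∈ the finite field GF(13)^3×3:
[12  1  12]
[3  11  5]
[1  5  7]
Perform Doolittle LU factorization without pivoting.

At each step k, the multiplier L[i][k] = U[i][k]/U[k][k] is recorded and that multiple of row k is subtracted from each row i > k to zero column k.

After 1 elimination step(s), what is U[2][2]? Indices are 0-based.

U[2][2] = 6

Step 1: pivot at (0,0) is 12.
  row1 ← row1 − (10)·row0  ⇒  L[1][0]=10, U row1=(0, 1, 2)
  row2 ← row2 − (12)·row0  ⇒  L[2][0]=12, U row2=(0, 6, 6)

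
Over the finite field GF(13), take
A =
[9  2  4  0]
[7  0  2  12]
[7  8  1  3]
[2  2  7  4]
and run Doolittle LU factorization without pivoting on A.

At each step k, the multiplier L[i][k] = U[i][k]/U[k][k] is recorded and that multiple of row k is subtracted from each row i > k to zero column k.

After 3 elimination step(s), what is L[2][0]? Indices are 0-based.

[col 0] pivot 9
  R1 -= 8*R0 → (0, 10, 9, 12)  (L[1][0] := 8)
  R2 -= 8*R0 → (0, 5, 8, 3)  (L[2][0] := 8)
  R3 -= 6*R0 → (0, 3, 9, 4)  (L[3][0] := 6)
[col 1] pivot 10
  R2 -= 7*R1 → (0, 0, 10, 10)  (L[2][1] := 7)
  R3 -= 12*R1 → (0, 0, 5, 3)  (L[3][1] := 12)
[col 2] pivot 10
  R3 -= 7*R2 → (0, 0, 0, 11)  (L[3][2] := 7)

L[2][0] = 8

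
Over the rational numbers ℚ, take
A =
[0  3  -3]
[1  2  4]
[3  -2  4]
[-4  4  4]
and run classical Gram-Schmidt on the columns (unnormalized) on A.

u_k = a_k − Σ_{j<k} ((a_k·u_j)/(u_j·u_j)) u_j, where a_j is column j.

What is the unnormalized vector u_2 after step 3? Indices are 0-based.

u_2 = (-960/229, 664/229, 888/229, 832/229)

Step 1: u_0 = a_0 = (0, 1, 3, -4).
Step 2: u_1 = a_1 − (-10/13)·u_0 = (3, 36/13, 4/13, 12/13).
Step 3: u_2 = a_2 − (0)·u_0 − (91/229)·u_1 = (-960/229, 664/229, 888/229, 832/229).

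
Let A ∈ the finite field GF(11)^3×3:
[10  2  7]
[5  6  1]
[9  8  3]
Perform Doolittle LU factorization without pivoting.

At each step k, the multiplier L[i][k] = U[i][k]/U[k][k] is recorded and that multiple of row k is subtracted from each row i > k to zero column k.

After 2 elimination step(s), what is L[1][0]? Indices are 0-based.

L[1][0] = 6

Step 1: pivot at (0,0) is 10.
  row1 ← row1 − (6)·row0  ⇒  L[1][0]=6, U row1=(0, 5, 3)
  row2 ← row2 − (2)·row0  ⇒  L[2][0]=2, U row2=(0, 4, 0)
Step 2: pivot at (1,1) is 5.
  row2 ← row2 − (3)·row1  ⇒  L[2][1]=3, U row2=(0, 0, 2)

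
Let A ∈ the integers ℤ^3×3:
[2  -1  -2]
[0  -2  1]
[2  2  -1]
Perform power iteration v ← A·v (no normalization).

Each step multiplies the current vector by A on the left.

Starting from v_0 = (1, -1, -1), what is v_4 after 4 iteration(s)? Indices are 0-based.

v_4 = (-29, -25, 11)

v_0 = (1, -1, -1).
v_1 = A·v_0 = (5, 1, 1).
v_2 = A·v_1 = (7, -1, 11).
v_3 = A·v_2 = (-7, 13, 1).
v_4 = A·v_3 = (-29, -25, 11).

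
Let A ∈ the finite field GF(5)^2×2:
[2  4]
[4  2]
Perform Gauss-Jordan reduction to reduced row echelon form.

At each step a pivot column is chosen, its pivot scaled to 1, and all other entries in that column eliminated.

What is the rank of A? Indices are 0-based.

step 1: normalize row 0 (÷2) = (1, 2)
  row 1: subtract 4×row0 = (0, 4)
step 2: normalize row 1 (÷4) = (0, 1)
  row 0: subtract 2×row1 = (1, 0)

rank = 2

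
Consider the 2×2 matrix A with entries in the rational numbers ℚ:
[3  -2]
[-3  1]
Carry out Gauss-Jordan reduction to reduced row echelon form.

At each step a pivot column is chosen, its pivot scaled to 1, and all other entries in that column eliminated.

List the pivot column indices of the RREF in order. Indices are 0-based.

step 1: normalize row 0 (÷3) = (1, -2/3)
  row 1: subtract -3×row0 = (0, -1)
step 2: normalize row 1 (÷-1) = (0, 1)
  row 0: subtract -2/3×row1 = (1, 0)

pivot columns: 0, 1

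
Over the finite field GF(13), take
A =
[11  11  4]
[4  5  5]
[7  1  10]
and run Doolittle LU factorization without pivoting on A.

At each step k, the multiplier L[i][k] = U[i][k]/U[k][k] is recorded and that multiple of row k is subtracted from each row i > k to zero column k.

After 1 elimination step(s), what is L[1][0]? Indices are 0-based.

[col 0] pivot 11
  R1 -= 11*R0 → (0, 1, 0)  (L[1][0] := 11)
  R2 -= 3*R0 → (0, 7, 11)  (L[2][0] := 3)

L[1][0] = 11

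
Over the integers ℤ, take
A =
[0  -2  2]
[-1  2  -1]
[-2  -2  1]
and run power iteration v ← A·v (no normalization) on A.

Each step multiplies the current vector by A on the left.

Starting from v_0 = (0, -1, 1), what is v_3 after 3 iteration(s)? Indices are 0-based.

v_0 = (0, -1, 1).
v_1 = A·v_0 = (4, -3, 3).
v_2 = A·v_1 = (12, -13, 1).
v_3 = A·v_2 = (28, -39, 3).

v_3 = (28, -39, 3)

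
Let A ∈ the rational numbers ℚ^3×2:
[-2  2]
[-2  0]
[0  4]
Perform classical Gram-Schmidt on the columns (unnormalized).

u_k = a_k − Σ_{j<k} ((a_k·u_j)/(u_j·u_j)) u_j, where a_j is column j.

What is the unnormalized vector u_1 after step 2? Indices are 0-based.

u_1 = (1, -1, 4)

Step 1: u_0 = a_0 = (-2, -2, 0).
Step 2: u_1 = a_1 − (-1/2)·u_0 = (1, -1, 4).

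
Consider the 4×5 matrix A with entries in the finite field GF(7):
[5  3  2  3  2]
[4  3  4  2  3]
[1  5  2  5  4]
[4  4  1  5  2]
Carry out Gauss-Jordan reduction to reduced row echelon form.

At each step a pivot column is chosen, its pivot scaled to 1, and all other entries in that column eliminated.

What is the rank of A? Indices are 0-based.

[1] R0 /= 5  ⇒  (1, 2, 6, 2, 6)
     R1 -= 4·R0  ⇒  (0, 2, 1, 1, 0)
     R2 -= 1·R0  ⇒  (0, 3, 3, 3, 5)
     R3 -= 4·R0  ⇒  (0, 3, 5, 4, 6)
[2] R1 /= 2  ⇒  (0, 1, 4, 4, 0)
     R0 -= 2·R1  ⇒  (1, 0, 5, 1, 6)
     R2 -= 3·R1  ⇒  (0, 0, 5, 5, 5)
     R3 -= 3·R1  ⇒  (0, 0, 0, 6, 6)
[3] R2 /= 5  ⇒  (0, 0, 1, 1, 1)
     R0 -= 5·R2  ⇒  (1, 0, 0, 3, 1)
     R1 -= 4·R2  ⇒  (0, 1, 0, 0, 3)
[4] R3 /= 6  ⇒  (0, 0, 0, 1, 1)
     R0 -= 3·R3  ⇒  (1, 0, 0, 0, 5)
     R2 -= 1·R3  ⇒  (0, 0, 1, 0, 0)

rank = 4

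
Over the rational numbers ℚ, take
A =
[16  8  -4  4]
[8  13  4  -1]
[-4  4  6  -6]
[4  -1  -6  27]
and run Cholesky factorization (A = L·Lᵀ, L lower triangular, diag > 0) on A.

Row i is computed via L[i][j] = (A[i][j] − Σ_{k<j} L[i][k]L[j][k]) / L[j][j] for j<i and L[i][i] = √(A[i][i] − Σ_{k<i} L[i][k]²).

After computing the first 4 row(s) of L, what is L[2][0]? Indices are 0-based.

L[2][0] = -1

Step 1: L[0][0] = √(16) = 4.
  L[1][0] = (8) / L[0][0] = 2.
Step 2: L[1][1] = √(9) = 3.
  L[2][0] = (-4) / L[0][0] = -1.
  L[2][1] = (6) / L[1][1] = 2.
Step 3: L[2][2] = √(1) = 1.
  L[3][0] = (4) / L[0][0] = 1.
  L[3][1] = (-3) / L[1][1] = -1.
  L[3][2] = (-3) / L[2][2] = -3.
Step 4: L[3][3] = √(16) = 4.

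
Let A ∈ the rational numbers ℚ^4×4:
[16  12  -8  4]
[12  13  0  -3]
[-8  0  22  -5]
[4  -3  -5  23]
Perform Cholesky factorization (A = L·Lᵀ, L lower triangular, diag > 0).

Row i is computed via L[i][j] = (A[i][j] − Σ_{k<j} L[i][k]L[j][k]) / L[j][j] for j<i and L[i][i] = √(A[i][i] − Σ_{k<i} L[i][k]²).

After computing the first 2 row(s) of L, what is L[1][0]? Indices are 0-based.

L[1][0] = 3

Step 1: L[0][0] = √(16) = 4.
  L[1][0] = (12) / L[0][0] = 3.
Step 2: L[1][1] = √(4) = 2.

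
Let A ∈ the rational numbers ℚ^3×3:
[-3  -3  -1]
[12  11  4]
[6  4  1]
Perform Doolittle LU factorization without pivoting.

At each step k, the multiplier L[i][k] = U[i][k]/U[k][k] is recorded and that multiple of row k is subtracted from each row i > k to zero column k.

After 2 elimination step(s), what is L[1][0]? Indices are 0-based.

Step 1: pivot at (0,0) is -3.
  row1 ← row1 − (-4)·row0  ⇒  L[1][0]=-4, U row1=(0, -1, 0)
  row2 ← row2 − (-2)·row0  ⇒  L[2][0]=-2, U row2=(0, -2, -1)
Step 2: pivot at (1,1) is -1.
  row2 ← row2 − (2)·row1  ⇒  L[2][1]=2, U row2=(0, 0, -1)

L[1][0] = -4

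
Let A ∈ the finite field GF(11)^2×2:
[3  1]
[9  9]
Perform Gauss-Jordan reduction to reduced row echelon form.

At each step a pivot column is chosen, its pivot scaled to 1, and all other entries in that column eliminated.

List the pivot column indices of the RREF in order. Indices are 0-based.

step 1: normalize row 0 (÷3) = (1, 4)
  row 1: subtract 9×row0 = (0, 6)
step 2: normalize row 1 (÷6) = (0, 1)
  row 0: subtract 4×row1 = (1, 0)

pivot columns: 0, 1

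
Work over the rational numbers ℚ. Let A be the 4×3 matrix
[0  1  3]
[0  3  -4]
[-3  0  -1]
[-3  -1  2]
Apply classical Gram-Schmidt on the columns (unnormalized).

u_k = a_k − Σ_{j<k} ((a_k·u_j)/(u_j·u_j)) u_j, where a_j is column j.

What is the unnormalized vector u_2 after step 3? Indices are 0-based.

Step 1: u_0 = a_0 = (0, 0, -3, -3).
Step 2: u_1 = a_1 − (1/6)·u_0 = (1, 3, 1/2, -1/2).
Step 3: u_2 = a_2 − (-1/6)·u_0 − (-1)·u_1 = (4, -1, -1, 1).

u_2 = (4, -1, -1, 1)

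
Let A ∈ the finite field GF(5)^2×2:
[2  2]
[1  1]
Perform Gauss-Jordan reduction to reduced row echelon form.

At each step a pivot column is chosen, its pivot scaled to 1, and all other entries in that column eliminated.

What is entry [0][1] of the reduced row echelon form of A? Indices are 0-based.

step 1: normalize row 0 (÷2) = (1, 1)
  row 1: subtract 1×row0 = (0, 0)
skip col 1 (zero from row 1)

M[0][1] = 1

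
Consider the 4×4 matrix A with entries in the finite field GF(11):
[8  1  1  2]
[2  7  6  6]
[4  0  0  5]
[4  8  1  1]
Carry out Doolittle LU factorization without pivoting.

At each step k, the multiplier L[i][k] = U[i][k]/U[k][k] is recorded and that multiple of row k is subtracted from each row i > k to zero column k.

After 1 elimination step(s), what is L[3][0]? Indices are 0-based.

L[3][0] = 6

k=0: U[0][0]=8
  eliminate (1,0): mult=3, new row 1: (0, 4, 3, 0); set L[1][0]=3
  eliminate (2,0): mult=6, new row 2: (0, 5, 5, 4); set L[2][0]=6
  eliminate (3,0): mult=6, new row 3: (0, 2, 6, 0); set L[3][0]=6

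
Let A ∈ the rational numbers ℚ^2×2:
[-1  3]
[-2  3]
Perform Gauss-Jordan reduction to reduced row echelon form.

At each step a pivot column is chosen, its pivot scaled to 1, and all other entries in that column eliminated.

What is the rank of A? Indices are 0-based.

rank = 2

step 1: normalize row 0 (÷-1) = (1, -3)
  row 1: subtract -2×row0 = (0, -3)
step 2: normalize row 1 (÷-3) = (0, 1)
  row 0: subtract -3×row1 = (1, 0)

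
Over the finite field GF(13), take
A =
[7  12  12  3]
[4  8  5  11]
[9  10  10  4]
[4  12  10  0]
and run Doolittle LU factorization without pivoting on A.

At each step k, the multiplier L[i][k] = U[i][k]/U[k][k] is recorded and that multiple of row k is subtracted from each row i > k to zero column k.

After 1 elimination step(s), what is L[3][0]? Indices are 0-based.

L[3][0] = 8

k=0: U[0][0]=7
  eliminate (1,0): mult=8, new row 1: (0, 3, 0, 0); set L[1][0]=8
  eliminate (2,0): mult=5, new row 2: (0, 2, 2, 2); set L[2][0]=5
  eliminate (3,0): mult=8, new row 3: (0, 7, 5, 2); set L[3][0]=8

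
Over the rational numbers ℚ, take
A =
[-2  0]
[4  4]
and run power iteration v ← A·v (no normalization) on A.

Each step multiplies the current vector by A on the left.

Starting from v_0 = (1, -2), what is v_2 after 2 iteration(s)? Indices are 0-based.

v_2 = (4, -24)

v_0 = (1, -2).
v_1 = A·v_0 = (-2, -4).
v_2 = A·v_1 = (4, -24).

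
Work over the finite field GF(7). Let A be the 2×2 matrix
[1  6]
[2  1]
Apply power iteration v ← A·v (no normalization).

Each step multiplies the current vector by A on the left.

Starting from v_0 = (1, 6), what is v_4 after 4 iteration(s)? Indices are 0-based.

v_4 = (3, 6)

v_0 = (1, 6).
v_1 = A·v_0 = (2, 1).
v_2 = A·v_1 = (1, 5).
v_3 = A·v_2 = (3, 0).
v_4 = A·v_3 = (3, 6).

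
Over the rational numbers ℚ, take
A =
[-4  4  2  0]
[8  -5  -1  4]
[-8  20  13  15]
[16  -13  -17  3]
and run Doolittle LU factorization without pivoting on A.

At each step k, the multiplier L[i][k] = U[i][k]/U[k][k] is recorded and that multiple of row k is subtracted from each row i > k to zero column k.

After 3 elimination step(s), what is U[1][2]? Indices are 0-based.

U[1][2] = 3

[col 0] pivot -4
  R1 -= -2*R0 → (0, 3, 3, 4)  (L[1][0] := -2)
  R2 -= 2*R0 → (0, 12, 9, 15)  (L[2][0] := 2)
  R3 -= -4*R0 → (0, 3, -9, 3)  (L[3][0] := -4)
[col 1] pivot 3
  R2 -= 4*R1 → (0, 0, -3, -1)  (L[2][1] := 4)
  R3 -= 1*R1 → (0, 0, -12, -1)  (L[3][1] := 1)
[col 2] pivot -3
  R3 -= 4*R2 → (0, 0, 0, 3)  (L[3][2] := 4)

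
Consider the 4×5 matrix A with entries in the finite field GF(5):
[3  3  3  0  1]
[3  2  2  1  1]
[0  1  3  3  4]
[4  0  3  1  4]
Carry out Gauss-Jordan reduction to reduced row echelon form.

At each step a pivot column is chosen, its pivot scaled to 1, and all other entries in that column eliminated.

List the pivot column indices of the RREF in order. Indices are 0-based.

step 1: normalize row 0 (÷3) = (1, 1, 1, 0, 2)
  row 1: subtract 3×row0 = (0, 4, 4, 1, 0)
  row 3: subtract 4×row0 = (0, 1, 4, 1, 1)
step 2: normalize row 1 (÷4) = (0, 1, 1, 4, 0)
  row 0: subtract 1×row1 = (1, 0, 0, 1, 2)
  row 2: subtract 1×row1 = (0, 0, 2, 4, 4)
  row 3: subtract 1×row1 = (0, 0, 3, 2, 1)
step 3: normalize row 2 (÷2) = (0, 0, 1, 2, 2)
  row 1: subtract 1×row2 = (0, 1, 0, 2, 3)
  row 3: subtract 3×row2 = (0, 0, 0, 1, 0)
step 4: normalize row 3 (÷1) = (0, 0, 0, 1, 0)
  row 0: subtract 1×row3 = (1, 0, 0, 0, 2)
  row 1: subtract 2×row3 = (0, 1, 0, 0, 3)
  row 2: subtract 2×row3 = (0, 0, 1, 0, 2)

pivot columns: 0, 1, 2, 3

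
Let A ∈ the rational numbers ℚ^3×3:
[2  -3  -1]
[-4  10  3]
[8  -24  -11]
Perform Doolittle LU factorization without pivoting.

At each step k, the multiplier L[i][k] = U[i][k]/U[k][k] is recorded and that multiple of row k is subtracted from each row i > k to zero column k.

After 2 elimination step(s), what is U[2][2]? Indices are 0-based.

U[2][2] = -4

k=0: U[0][0]=2
  eliminate (1,0): mult=-2, new row 1: (0, 4, 1); set L[1][0]=-2
  eliminate (2,0): mult=4, new row 2: (0, -12, -7); set L[2][0]=4
k=1: U[1][1]=4
  eliminate (2,1): mult=-3, new row 2: (0, 0, -4); set L[2][1]=-3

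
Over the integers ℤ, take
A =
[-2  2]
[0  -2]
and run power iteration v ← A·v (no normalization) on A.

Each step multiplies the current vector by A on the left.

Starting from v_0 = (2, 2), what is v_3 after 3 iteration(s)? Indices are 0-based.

v_3 = (32, -16)

v_0 = (2, 2).
v_1 = A·v_0 = (0, -4).
v_2 = A·v_1 = (-8, 8).
v_3 = A·v_2 = (32, -16).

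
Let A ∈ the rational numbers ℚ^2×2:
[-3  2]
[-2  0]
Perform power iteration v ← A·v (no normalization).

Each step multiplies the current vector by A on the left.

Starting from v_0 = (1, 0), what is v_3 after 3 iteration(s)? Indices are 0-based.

v_3 = (-3, -10)

v_0 = (1, 0).
v_1 = A·v_0 = (-3, -2).
v_2 = A·v_1 = (5, 6).
v_3 = A·v_2 = (-3, -10).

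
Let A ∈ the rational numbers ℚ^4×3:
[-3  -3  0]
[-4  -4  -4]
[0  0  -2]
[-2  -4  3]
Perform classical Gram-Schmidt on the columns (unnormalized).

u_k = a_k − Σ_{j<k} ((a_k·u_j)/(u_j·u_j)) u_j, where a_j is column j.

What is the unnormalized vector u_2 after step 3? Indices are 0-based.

u_2 = (48/25, -36/25, -2, 0)

Step 1: u_0 = a_0 = (-3, -4, 0, -2).
Step 2: u_1 = a_1 − (33/29)·u_0 = (12/29, 16/29, 0, -50/29).
Step 3: u_2 = a_2 − (10/29)·u_0 − (-107/50)·u_1 = (48/25, -36/25, -2, 0).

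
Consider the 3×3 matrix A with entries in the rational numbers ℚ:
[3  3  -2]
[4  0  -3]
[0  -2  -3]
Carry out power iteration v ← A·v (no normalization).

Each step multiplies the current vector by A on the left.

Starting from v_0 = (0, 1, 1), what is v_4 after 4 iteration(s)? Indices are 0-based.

v_0 = (0, 1, 1).
v_1 = A·v_0 = (1, -3, -5).
v_2 = A·v_1 = (4, 19, 21).
v_3 = A·v_2 = (27, -47, -101).
v_4 = A·v_3 = (142, 411, 397).

v_4 = (142, 411, 397)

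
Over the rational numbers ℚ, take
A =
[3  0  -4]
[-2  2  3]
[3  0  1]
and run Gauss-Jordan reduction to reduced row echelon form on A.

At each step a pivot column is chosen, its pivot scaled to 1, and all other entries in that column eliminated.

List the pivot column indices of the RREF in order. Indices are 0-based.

pivot columns: 0, 1, 2

[1] R0 /= 3  ⇒  (1, 0, -4/3)
     R1 -= -2·R0  ⇒  (0, 2, 1/3)
     R2 -= 3·R0  ⇒  (0, 0, 5)
[2] R1 /= 2  ⇒  (0, 1, 1/6)
[3] R2 /= 5  ⇒  (0, 0, 1)
     R0 -= -4/3·R2  ⇒  (1, 0, 0)
     R1 -= 1/6·R2  ⇒  (0, 1, 0)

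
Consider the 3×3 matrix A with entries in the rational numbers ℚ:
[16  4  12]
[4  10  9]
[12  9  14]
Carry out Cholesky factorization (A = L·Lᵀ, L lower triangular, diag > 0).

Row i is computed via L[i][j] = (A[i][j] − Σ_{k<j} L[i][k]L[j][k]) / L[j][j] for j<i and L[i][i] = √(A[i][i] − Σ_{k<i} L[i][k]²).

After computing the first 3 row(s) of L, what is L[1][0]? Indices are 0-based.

Step 1: L[0][0] = √(16) = 4.
  L[1][0] = (4) / L[0][0] = 1.
Step 2: L[1][1] = √(9) = 3.
  L[2][0] = (12) / L[0][0] = 3.
  L[2][1] = (6) / L[1][1] = 2.
Step 3: L[2][2] = √(1) = 1.

L[1][0] = 1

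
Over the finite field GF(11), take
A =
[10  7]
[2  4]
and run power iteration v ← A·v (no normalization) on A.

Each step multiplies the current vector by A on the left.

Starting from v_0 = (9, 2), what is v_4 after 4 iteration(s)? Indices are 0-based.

v_0 = (9, 2).
v_1 = A·v_0 = (5, 4).
v_2 = A·v_1 = (1, 4).
v_3 = A·v_2 = (5, 7).
v_4 = A·v_3 = (0, 5).

v_4 = (0, 5)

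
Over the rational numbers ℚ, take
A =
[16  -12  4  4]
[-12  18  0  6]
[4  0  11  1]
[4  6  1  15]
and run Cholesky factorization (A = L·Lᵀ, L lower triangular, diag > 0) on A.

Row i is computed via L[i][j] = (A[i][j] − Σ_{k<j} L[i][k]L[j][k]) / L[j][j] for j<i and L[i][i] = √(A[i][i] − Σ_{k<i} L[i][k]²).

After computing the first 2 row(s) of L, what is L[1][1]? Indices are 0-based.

L[1][1] = 3

Step 1: L[0][0] = √(16) = 4.
  L[1][0] = (-12) / L[0][0] = -3.
Step 2: L[1][1] = √(9) = 3.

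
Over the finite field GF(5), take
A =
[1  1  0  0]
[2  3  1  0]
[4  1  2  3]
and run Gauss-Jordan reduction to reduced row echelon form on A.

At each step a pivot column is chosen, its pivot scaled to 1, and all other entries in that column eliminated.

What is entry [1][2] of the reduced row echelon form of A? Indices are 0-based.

[1] R0 /= 1  ⇒  (1, 1, 0, 0)
     R1 -= 2·R0  ⇒  (0, 1, 1, 0)
     R2 -= 4·R0  ⇒  (0, 2, 2, 3)
[2] R1 /= 1  ⇒  (0, 1, 1, 0)
     R0 -= 1·R1  ⇒  (1, 0, 4, 0)
     R2 -= 2·R1  ⇒  (0, 0, 0, 3)
column 2 empty below row 2
[3] R2 /= 3  ⇒  (0, 0, 0, 1)

M[1][2] = 1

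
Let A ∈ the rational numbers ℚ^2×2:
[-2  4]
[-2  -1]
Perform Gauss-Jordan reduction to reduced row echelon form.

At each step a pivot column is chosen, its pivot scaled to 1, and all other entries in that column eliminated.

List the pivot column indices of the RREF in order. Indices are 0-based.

[1] R0 /= -2  ⇒  (1, -2)
     R1 -= -2·R0  ⇒  (0, -5)
[2] R1 /= -5  ⇒  (0, 1)
     R0 -= -2·R1  ⇒  (1, 0)

pivot columns: 0, 1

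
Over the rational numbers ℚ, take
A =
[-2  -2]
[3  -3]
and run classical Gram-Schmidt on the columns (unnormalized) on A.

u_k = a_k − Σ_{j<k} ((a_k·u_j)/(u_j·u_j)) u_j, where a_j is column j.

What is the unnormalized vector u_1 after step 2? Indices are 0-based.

Step 1: u_0 = a_0 = (-2, 3).
Step 2: u_1 = a_1 − (-5/13)·u_0 = (-36/13, -24/13).

u_1 = (-36/13, -24/13)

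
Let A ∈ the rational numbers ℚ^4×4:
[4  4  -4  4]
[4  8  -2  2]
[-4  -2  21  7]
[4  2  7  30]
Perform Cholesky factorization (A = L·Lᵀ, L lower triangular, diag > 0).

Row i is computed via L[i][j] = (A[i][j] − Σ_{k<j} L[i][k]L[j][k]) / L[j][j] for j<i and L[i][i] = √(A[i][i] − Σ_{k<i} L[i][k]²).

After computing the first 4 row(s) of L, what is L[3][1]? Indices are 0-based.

L[3][1] = -1

Step 1: L[0][0] = √(4) = 2.
  L[1][0] = (4) / L[0][0] = 2.
Step 2: L[1][1] = √(4) = 2.
  L[2][0] = (-4) / L[0][0] = -2.
  L[2][1] = (2) / L[1][1] = 1.
Step 3: L[2][2] = √(16) = 4.
  L[3][0] = (4) / L[0][0] = 2.
  L[3][1] = (-2) / L[1][1] = -1.
  L[3][2] = (12) / L[2][2] = 3.
Step 4: L[3][3] = √(16) = 4.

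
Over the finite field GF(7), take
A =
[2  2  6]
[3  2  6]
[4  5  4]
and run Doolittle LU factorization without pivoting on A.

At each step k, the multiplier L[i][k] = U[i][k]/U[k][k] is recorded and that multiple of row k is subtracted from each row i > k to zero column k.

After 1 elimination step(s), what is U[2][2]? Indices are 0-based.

Step 1: pivot at (0,0) is 2.
  row1 ← row1 − (5)·row0  ⇒  L[1][0]=5, U row1=(0, 6, 4)
  row2 ← row2 − (2)·row0  ⇒  L[2][0]=2, U row2=(0, 1, 6)

U[2][2] = 6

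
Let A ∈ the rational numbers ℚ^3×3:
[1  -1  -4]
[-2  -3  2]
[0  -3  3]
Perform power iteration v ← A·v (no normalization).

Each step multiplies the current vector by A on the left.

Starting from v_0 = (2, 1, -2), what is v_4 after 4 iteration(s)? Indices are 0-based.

v_4 = (18, 257, 354)

v_0 = (2, 1, -2).
v_1 = A·v_0 = (9, -11, -9).
v_2 = A·v_1 = (56, -3, 6).
v_3 = A·v_2 = (35, -91, 27).
v_4 = A·v_3 = (18, 257, 354).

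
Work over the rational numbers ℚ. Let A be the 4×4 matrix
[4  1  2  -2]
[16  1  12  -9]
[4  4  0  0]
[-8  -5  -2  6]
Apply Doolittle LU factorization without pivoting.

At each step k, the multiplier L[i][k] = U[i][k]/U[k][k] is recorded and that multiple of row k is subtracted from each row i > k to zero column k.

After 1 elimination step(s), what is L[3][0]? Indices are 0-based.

L[3][0] = -2

k=0: U[0][0]=4
  eliminate (1,0): mult=4, new row 1: (0, -3, 4, -1); set L[1][0]=4
  eliminate (2,0): mult=1, new row 2: (0, 3, -2, 2); set L[2][0]=1
  eliminate (3,0): mult=-2, new row 3: (0, -3, 2, 2); set L[3][0]=-2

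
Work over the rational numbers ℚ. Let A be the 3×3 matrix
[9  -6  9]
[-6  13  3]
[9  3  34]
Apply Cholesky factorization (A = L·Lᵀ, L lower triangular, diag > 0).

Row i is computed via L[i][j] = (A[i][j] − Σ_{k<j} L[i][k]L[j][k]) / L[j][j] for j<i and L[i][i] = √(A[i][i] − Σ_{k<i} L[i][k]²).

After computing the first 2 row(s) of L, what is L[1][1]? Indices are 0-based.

Step 1: L[0][0] = √(9) = 3.
  L[1][0] = (-6) / L[0][0] = -2.
Step 2: L[1][1] = √(9) = 3.

L[1][1] = 3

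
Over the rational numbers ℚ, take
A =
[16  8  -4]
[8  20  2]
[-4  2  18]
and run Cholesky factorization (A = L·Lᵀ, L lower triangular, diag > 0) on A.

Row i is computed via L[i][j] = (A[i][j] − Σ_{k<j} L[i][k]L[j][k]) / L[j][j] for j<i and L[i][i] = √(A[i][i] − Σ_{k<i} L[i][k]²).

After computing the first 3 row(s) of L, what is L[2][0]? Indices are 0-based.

Step 1: L[0][0] = √(16) = 4.
  L[1][0] = (8) / L[0][0] = 2.
Step 2: L[1][1] = √(16) = 4.
  L[2][0] = (-4) / L[0][0] = -1.
  L[2][1] = (4) / L[1][1] = 1.
Step 3: L[2][2] = √(16) = 4.

L[2][0] = -1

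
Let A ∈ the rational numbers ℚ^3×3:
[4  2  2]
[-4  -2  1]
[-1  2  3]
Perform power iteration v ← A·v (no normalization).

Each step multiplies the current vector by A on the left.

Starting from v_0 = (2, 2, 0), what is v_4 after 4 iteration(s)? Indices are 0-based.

v_4 = (-488, 2, -690)

v_0 = (2, 2, 0).
v_1 = A·v_0 = (12, -12, 2).
v_2 = A·v_1 = (28, -22, -30).
v_3 = A·v_2 = (8, -98, -162).
v_4 = A·v_3 = (-488, 2, -690).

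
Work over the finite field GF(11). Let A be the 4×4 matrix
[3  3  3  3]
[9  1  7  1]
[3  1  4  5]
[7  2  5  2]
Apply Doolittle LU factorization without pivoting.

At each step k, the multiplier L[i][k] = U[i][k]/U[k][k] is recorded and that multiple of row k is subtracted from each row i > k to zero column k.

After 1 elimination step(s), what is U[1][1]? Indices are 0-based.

U[1][1] = 3

[col 0] pivot 3
  R1 -= 3*R0 → (0, 3, 9, 3)  (L[1][0] := 3)
  R2 -= 1*R0 → (0, 9, 1, 2)  (L[2][0] := 1)
  R3 -= 6*R0 → (0, 6, 9, 6)  (L[3][0] := 6)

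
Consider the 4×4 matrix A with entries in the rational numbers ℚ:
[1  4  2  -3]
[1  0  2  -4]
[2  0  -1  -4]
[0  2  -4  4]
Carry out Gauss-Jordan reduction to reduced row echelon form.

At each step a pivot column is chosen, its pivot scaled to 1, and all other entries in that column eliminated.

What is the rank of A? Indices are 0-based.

pivot(0,0)=1: scale R0 → (1, 4, 2, -3)
  clear (1,0): R1 −= (1)R0 → (0, -4, 0, -1)
  clear (2,0): R2 −= (2)R0 → (0, -8, -5, 2)
pivot(1,1)=-4: scale R1 → (0, 1, 0, 1/4)
  clear (0,1): R0 −= (4)R1 → (1, 0, 2, -4)
  clear (2,1): R2 −= (-8)R1 → (0, 0, -5, 4)
  clear (3,1): R3 −= (2)R1 → (0, 0, -4, 7/2)
pivot(2,2)=-5: scale R2 → (0, 0, 1, -4/5)
  clear (0,2): R0 −= (2)R2 → (1, 0, 0, -12/5)
  clear (3,2): R3 −= (-4)R2 → (0, 0, 0, 3/10)
pivot(3,3)=3/10: scale R3 → (0, 0, 0, 1)
  clear (0,3): R0 −= (-12/5)R3 → (1, 0, 0, 0)
  clear (1,3): R1 −= (1/4)R3 → (0, 1, 0, 0)
  clear (2,3): R2 −= (-4/5)R3 → (0, 0, 1, 0)

rank = 4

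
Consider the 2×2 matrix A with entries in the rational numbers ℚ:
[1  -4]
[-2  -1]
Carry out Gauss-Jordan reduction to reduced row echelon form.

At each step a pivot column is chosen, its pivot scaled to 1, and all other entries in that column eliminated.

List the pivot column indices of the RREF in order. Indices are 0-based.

pivot(0,0)=1: scale R0 → (1, -4)
  clear (1,0): R1 −= (-2)R0 → (0, -9)
pivot(1,1)=-9: scale R1 → (0, 1)
  clear (0,1): R0 −= (-4)R1 → (1, 0)

pivot columns: 0, 1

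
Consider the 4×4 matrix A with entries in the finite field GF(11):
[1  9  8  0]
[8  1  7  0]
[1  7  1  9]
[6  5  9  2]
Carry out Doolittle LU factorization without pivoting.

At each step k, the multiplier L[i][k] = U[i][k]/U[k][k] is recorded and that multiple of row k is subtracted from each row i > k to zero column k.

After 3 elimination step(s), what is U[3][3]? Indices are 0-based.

U[3][3] = 4

[col 0] pivot 1
  R1 -= 8*R0 → (0, 6, 9, 0)  (L[1][0] := 8)
  R2 -= 1*R0 → (0, 9, 4, 9)  (L[2][0] := 1)
  R3 -= 6*R0 → (0, 6, 5, 2)  (L[3][0] := 6)
[col 1] pivot 6
  R2 -= 7*R1 → (0, 0, 7, 9)  (L[2][1] := 7)
  R3 -= 1*R1 → (0, 0, 7, 2)  (L[3][1] := 1)
[col 2] pivot 7
  R3 -= 1*R2 → (0, 0, 0, 4)  (L[3][2] := 1)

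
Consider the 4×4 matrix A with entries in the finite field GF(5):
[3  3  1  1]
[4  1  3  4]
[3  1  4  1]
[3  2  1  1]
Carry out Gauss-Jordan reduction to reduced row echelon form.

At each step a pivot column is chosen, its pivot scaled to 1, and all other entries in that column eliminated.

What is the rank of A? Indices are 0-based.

step 1: normalize row 0 (÷3) = (1, 1, 2, 2)
  row 1: subtract 4×row0 = (0, 2, 0, 1)
  row 2: subtract 3×row0 = (0, 3, 3, 0)
  row 3: subtract 3×row0 = (0, 4, 0, 0)
step 2: normalize row 1 (÷2) = (0, 1, 0, 3)
  row 0: subtract 1×row1 = (1, 0, 2, 4)
  row 2: subtract 3×row1 = (0, 0, 3, 1)
  row 3: subtract 4×row1 = (0, 0, 0, 3)
step 3: normalize row 2 (÷3) = (0, 0, 1, 2)
  row 0: subtract 2×row2 = (1, 0, 0, 0)
step 4: normalize row 3 (÷3) = (0, 0, 0, 1)
  row 1: subtract 3×row3 = (0, 1, 0, 0)
  row 2: subtract 2×row3 = (0, 0, 1, 0)

rank = 4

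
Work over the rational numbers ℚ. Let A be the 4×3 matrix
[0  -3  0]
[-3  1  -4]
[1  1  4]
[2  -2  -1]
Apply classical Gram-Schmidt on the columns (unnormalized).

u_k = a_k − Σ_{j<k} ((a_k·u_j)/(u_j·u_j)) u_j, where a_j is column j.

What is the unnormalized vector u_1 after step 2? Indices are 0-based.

u_1 = (-3, -2/7, 10/7, -8/7)

Step 1: u_0 = a_0 = (0, -3, 1, 2).
Step 2: u_1 = a_1 − (-3/7)·u_0 = (-3, -2/7, 10/7, -8/7).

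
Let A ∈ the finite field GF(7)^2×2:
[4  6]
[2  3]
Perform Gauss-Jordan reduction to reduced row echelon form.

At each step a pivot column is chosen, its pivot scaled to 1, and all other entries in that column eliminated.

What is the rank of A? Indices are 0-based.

pivot(0,0)=4: scale R0 → (1, 5)
  clear (1,0): R1 −= (2)R0 → (0, 0)
col 1: no nonzero at/below row 1; advance.

rank = 1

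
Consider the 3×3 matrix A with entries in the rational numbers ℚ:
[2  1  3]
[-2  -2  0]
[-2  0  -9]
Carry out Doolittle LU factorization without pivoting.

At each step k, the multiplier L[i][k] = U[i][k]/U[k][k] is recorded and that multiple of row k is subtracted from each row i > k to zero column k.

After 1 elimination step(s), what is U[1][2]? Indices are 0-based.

k=0: U[0][0]=2
  eliminate (1,0): mult=-1, new row 1: (0, -1, 3); set L[1][0]=-1
  eliminate (2,0): mult=-1, new row 2: (0, 1, -6); set L[2][0]=-1

U[1][2] = 3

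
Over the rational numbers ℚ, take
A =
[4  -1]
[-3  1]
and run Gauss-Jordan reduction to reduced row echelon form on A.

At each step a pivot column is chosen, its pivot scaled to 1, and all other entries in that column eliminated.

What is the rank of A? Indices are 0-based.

pivot(0,0)=4: scale R0 → (1, -1/4)
  clear (1,0): R1 −= (-3)R0 → (0, 1/4)
pivot(1,1)=1/4: scale R1 → (0, 1)
  clear (0,1): R0 −= (-1/4)R1 → (1, 0)

rank = 2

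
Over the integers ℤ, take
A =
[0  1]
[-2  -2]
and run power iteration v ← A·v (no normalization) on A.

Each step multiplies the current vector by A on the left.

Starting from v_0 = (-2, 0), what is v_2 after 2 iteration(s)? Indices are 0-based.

v_2 = (4, -8)

v_0 = (-2, 0).
v_1 = A·v_0 = (0, 4).
v_2 = A·v_1 = (4, -8).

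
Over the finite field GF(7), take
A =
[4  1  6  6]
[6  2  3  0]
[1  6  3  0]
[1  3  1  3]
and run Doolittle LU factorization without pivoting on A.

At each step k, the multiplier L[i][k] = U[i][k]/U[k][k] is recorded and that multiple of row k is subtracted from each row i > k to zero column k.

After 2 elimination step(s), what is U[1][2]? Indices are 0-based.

U[1][2] = 1

Step 1: pivot at (0,0) is 4.
  row1 ← row1 − (5)·row0  ⇒  L[1][0]=5, U row1=(0, 4, 1, 5)
  row2 ← row2 − (2)·row0  ⇒  L[2][0]=2, U row2=(0, 4, 5, 2)
  row3 ← row3 − (2)·row0  ⇒  L[3][0]=2, U row3=(0, 1, 3, 5)
Step 2: pivot at (1,1) is 4.
  row2 ← row2 − (1)·row1  ⇒  L[2][1]=1, U row2=(0, 0, 4, 4)
  row3 ← row3 − (2)·row1  ⇒  L[3][1]=2, U row3=(0, 0, 1, 2)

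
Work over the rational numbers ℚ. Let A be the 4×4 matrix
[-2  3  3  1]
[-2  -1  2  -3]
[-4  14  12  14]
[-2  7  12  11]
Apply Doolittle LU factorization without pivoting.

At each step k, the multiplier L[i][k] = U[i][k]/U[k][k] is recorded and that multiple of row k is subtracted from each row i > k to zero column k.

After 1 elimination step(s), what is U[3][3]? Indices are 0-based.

Step 1: pivot at (0,0) is -2.
  row1 ← row1 − (1)·row0  ⇒  L[1][0]=1, U row1=(0, -4, -1, -4)
  row2 ← row2 − (2)·row0  ⇒  L[2][0]=2, U row2=(0, 8, 6, 12)
  row3 ← row3 − (1)·row0  ⇒  L[3][0]=1, U row3=(0, 4, 9, 10)

U[3][3] = 10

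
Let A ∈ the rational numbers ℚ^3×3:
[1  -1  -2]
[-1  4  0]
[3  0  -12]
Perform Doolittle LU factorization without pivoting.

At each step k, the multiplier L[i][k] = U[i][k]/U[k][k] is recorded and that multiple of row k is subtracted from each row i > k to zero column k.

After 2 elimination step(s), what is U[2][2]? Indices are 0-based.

U[2][2] = -4

Step 1: pivot at (0,0) is 1.
  row1 ← row1 − (-1)·row0  ⇒  L[1][0]=-1, U row1=(0, 3, -2)
  row2 ← row2 − (3)·row0  ⇒  L[2][0]=3, U row2=(0, 3, -6)
Step 2: pivot at (1,1) is 3.
  row2 ← row2 − (1)·row1  ⇒  L[2][1]=1, U row2=(0, 0, -4)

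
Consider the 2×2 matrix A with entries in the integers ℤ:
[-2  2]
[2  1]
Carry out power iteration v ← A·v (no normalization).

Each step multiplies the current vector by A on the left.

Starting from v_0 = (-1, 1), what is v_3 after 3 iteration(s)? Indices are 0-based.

v_3 = (34, -13)

v_0 = (-1, 1).
v_1 = A·v_0 = (4, -1).
v_2 = A·v_1 = (-10, 7).
v_3 = A·v_2 = (34, -13).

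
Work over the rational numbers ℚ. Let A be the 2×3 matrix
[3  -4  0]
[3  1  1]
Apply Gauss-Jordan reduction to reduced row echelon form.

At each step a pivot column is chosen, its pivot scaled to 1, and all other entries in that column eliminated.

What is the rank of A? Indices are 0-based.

[1] R0 /= 3  ⇒  (1, -4/3, 0)
     R1 -= 3·R0  ⇒  (0, 5, 1)
[2] R1 /= 5  ⇒  (0, 1, 1/5)
     R0 -= -4/3·R1  ⇒  (1, 0, 4/15)

rank = 2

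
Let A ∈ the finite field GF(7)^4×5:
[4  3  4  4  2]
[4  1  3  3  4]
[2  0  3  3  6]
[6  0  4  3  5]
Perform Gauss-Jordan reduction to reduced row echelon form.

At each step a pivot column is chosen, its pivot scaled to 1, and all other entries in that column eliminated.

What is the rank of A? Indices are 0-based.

rank = 3

pivot(0,0)=4: scale R0 → (1, 6, 1, 1, 4)
  clear (1,0): R1 −= (4)R0 → (0, 5, 6, 6, 2)
  clear (2,0): R2 −= (2)R0 → (0, 2, 1, 1, 5)
  clear (3,0): R3 −= (6)R0 → (0, 6, 5, 4, 2)
pivot(1,1)=5: scale R1 → (0, 1, 4, 4, 6)
  clear (0,1): R0 −= (6)R1 → (1, 0, 5, 5, 3)
  clear (2,1): R2 −= (2)R1 → (0, 0, 0, 0, 0)
  clear (3,1): R3 −= (6)R1 → (0, 0, 2, 1, 1)
pivot(2,2): swap R2↔R3
pivot(2,2)=2: scale R2 → (0, 0, 1, 4, 4)
  clear (0,2): R0 −= (5)R2 → (1, 0, 0, 6, 4)
  clear (1,2): R1 −= (4)R2 → (0, 1, 0, 2, 4)
col 3: no nonzero at/below row 3; advance.
col 4: no nonzero at/below row 3; advance.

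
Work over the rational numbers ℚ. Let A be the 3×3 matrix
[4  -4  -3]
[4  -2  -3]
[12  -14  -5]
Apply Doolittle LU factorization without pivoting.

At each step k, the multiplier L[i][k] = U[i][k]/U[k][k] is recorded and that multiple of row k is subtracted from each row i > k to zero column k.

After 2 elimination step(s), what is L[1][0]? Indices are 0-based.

L[1][0] = 1

[col 0] pivot 4
  R1 -= 1*R0 → (0, 2, 0)  (L[1][0] := 1)
  R2 -= 3*R0 → (0, -2, 4)  (L[2][0] := 3)
[col 1] pivot 2
  R2 -= -1*R1 → (0, 0, 4)  (L[2][1] := -1)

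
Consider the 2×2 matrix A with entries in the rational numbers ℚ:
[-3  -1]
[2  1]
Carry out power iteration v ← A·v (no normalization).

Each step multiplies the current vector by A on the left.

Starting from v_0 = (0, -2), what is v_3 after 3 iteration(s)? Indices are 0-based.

v_3 = (10, -6)

v_0 = (0, -2).
v_1 = A·v_0 = (2, -2).
v_2 = A·v_1 = (-4, 2).
v_3 = A·v_2 = (10, -6).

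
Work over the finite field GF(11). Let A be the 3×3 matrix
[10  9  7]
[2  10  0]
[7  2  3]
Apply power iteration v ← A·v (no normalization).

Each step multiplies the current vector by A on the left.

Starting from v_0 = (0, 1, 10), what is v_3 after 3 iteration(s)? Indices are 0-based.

v_0 = (0, 1, 10).
v_1 = A·v_0 = (2, 10, 10).
v_2 = A·v_1 = (4, 5, 9).
v_3 = A·v_2 = (5, 3, 10).

v_3 = (5, 3, 10)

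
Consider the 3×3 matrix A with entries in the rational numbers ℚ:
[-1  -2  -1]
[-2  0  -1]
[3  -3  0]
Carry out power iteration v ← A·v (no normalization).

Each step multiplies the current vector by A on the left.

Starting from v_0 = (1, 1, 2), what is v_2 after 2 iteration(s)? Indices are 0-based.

v_0 = (1, 1, 2).
v_1 = A·v_0 = (-5, -4, 0).
v_2 = A·v_1 = (13, 10, -3).

v_2 = (13, 10, -3)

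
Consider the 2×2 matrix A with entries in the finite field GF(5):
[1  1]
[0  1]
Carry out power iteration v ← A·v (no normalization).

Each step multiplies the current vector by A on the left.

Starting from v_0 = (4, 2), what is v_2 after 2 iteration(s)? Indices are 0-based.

v_2 = (3, 2)

v_0 = (4, 2).
v_1 = A·v_0 = (1, 2).
v_2 = A·v_1 = (3, 2).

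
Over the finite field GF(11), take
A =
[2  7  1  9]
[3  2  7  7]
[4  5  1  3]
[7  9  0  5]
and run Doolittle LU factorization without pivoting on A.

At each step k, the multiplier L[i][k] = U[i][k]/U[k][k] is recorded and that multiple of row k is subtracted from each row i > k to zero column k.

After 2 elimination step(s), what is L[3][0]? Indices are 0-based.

[col 0] pivot 2
  R1 -= 7*R0 → (0, 8, 0, 10)  (L[1][0] := 7)
  R2 -= 2*R0 → (0, 2, 10, 7)  (L[2][0] := 2)
  R3 -= 9*R0 → (0, 1, 2, 1)  (L[3][0] := 9)
[col 1] pivot 8
  R2 -= 3*R1 → (0, 0, 10, 10)  (L[2][1] := 3)
  R3 -= 7*R1 → (0, 0, 2, 8)  (L[3][1] := 7)

L[3][0] = 9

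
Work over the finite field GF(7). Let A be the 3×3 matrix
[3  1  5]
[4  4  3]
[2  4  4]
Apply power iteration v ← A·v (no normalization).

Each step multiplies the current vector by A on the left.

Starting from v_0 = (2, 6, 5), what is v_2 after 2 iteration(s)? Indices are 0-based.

v_2 = (6, 4, 6)

v_0 = (2, 6, 5).
v_1 = A·v_0 = (2, 5, 6).
v_2 = A·v_1 = (6, 4, 6).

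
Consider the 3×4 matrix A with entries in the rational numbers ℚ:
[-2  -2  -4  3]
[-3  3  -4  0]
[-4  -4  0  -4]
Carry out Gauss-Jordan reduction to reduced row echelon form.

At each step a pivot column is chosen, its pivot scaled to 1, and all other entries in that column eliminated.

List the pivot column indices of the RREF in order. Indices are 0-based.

pivot columns: 0, 1, 2

pivot(0,0)=-2: scale R0 → (1, 1, 2, -3/2)
  clear (1,0): R1 −= (-3)R0 → (0, 6, 2, -9/2)
  clear (2,0): R2 −= (-4)R0 → (0, 0, 8, -10)
pivot(1,1)=6: scale R1 → (0, 1, 1/3, -3/4)
  clear (0,1): R0 −= (1)R1 → (1, 0, 5/3, -3/4)
pivot(2,2)=8: scale R2 → (0, 0, 1, -5/4)
  clear (0,2): R0 −= (5/3)R2 → (1, 0, 0, 4/3)
  clear (1,2): R1 −= (1/3)R2 → (0, 1, 0, -1/3)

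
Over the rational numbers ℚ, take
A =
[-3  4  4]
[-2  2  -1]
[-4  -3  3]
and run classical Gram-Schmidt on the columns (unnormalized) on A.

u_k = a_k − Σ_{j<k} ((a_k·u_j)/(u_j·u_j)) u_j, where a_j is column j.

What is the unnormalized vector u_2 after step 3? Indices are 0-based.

u_2 = (406/275, -29/11, 58/275)

Step 1: u_0 = a_0 = (-3, -2, -4).
Step 2: u_1 = a_1 − (-4/29)·u_0 = (104/29, 50/29, -103/29).
Step 3: u_2 = a_2 − (-22/29)·u_0 − (19/275)·u_1 = (406/275, -29/11, 58/275).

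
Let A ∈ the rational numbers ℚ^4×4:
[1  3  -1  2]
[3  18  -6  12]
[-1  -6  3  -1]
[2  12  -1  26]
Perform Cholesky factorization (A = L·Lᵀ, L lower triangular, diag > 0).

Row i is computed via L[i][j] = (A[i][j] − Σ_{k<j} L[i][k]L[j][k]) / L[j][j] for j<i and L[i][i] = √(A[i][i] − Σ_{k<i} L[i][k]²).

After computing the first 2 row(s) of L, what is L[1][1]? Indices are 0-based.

Step 1: L[0][0] = √(1) = 1.
  L[1][0] = (3) / L[0][0] = 3.
Step 2: L[1][1] = √(9) = 3.

L[1][1] = 3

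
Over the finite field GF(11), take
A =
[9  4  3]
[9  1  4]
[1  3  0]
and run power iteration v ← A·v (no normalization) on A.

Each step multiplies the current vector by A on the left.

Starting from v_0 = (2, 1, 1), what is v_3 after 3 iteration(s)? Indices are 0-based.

v_0 = (2, 1, 1).
v_1 = A·v_0 = (3, 1, 5).
v_2 = A·v_1 = (2, 4, 6).
v_3 = A·v_2 = (8, 2, 3).

v_3 = (8, 2, 3)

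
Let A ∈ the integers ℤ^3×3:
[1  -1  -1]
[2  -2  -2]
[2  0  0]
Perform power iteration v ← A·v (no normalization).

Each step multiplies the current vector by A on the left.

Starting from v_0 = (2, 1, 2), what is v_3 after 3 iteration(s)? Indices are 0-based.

v_0 = (2, 1, 2).
v_1 = A·v_0 = (-1, -2, 4).
v_2 = A·v_1 = (-3, -6, -2).
v_3 = A·v_2 = (5, 10, -6).

v_3 = (5, 10, -6)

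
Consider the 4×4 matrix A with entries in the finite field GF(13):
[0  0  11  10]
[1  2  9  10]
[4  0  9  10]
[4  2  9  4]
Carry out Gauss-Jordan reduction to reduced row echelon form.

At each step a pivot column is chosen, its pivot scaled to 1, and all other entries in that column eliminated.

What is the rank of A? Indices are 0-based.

step 1: exchange rows 0,1
step 1: normalize row 0 (÷1) = (1, 2, 9, 10)
  row 2: subtract 4×row0 = (0, 5, 12, 9)
  row 3: subtract 4×row0 = (0, 7, 12, 3)
step 2: exchange rows 1,2
step 2: normalize row 1 (÷5) = (0, 1, 5, 7)
  row 0: subtract 2×row1 = (1, 0, 12, 9)
  row 3: subtract 7×row1 = (0, 0, 3, 6)
step 3: normalize row 2 (÷11) = (0, 0, 1, 8)
  row 0: subtract 12×row2 = (1, 0, 0, 4)
  row 1: subtract 5×row2 = (0, 1, 0, 6)
  row 3: subtract 3×row2 = (0, 0, 0, 8)
step 4: normalize row 3 (÷8) = (0, 0, 0, 1)
  row 0: subtract 4×row3 = (1, 0, 0, 0)
  row 1: subtract 6×row3 = (0, 1, 0, 0)
  row 2: subtract 8×row3 = (0, 0, 1, 0)

rank = 4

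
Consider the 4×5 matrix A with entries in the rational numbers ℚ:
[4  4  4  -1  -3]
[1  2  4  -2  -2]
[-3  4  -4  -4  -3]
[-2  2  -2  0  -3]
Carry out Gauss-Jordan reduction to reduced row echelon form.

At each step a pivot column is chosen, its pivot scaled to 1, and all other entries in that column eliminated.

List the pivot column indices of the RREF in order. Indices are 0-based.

step 1: normalize row 0 (÷4) = (1, 1, 1, -1/4, -3/4)
  row 1: subtract 1×row0 = (0, 1, 3, -7/4, -5/4)
  row 2: subtract -3×row0 = (0, 7, -1, -19/4, -21/4)
  row 3: subtract -2×row0 = (0, 4, 0, -1/2, -9/2)
step 2: normalize row 1 (÷1) = (0, 1, 3, -7/4, -5/4)
  row 0: subtract 1×row1 = (1, 0, -2, 3/2, 1/2)
  row 2: subtract 7×row1 = (0, 0, -22, 15/2, 7/2)
  row 3: subtract 4×row1 = (0, 0, -12, 13/2, 1/2)
step 3: normalize row 2 (÷-22) = (0, 0, 1, -15/44, -7/44)
  row 0: subtract -2×row2 = (1, 0, 0, 9/11, 2/11)
  row 1: subtract 3×row2 = (0, 1, 0, -8/11, -17/22)
  row 3: subtract -12×row2 = (0, 0, 0, 53/22, -31/22)
step 4: normalize row 3 (÷53/22) = (0, 0, 0, 1, -31/53)
  row 0: subtract 9/11×row3 = (1, 0, 0, 0, 35/53)
  row 1: subtract -8/11×row3 = (0, 1, 0, 0, -127/106)
  row 2: subtract -15/44×row3 = (0, 0, 1, 0, -19/53)

pivot columns: 0, 1, 2, 3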